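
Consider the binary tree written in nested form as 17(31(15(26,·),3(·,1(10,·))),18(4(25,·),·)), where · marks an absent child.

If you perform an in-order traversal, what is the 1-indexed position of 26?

1

In-order visits the left subtree, then the node, then the right subtree.
At 17: go left to 31.
  At 31: go left to 15.
    At 15: go left to 26.
      26 is a leaf — visit 26.
    Visit 15.
    At 15: no right child.
  Visit 31.
  At 31: go right to 3.
    At 3: no left child.
    Visit 3.
    At 3: go right to 1.
      At 1: go left to 10.
        10 is a leaf — visit 10.
      Visit 1.
      At 1: no right child.
Visit 17.
At 17: go right to 18.
  At 18: go left to 4.
    At 4: go left to 25.
      25 is a leaf — visit 25.
    Visit 4.
    At 4: no right child.
  Visit 18.
  At 18: no right child.
Full in-order sequence: 26, 15, 31, 3, 10, 1, 17, 25, 4, 18.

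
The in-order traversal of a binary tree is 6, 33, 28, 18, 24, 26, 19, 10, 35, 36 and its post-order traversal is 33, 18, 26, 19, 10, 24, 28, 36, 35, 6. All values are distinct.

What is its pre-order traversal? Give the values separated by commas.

6, 35, 28, 33, 24, 18, 10, 19, 26, 36

The last element of post-order is the root; it splits in-order into left and right subtrees.
Root 6: left subtree has 0 nodes { }, right has 9 {33, 28, 18, 24, 26, 19, 10, 35, 36}.
  Root 35: left subtree has 7 nodes {33, 28, 18, 24, 26, 19, 10}, right has 1 {36}.
    Root 28: left subtree has 1 node {33}, right has 5 {18, 24, 26, 19, 10}.
      Root 24: left subtree has 1 node {18}, right has 3 {26, 19, 10}.
        Root 10: left subtree has 2 nodes {26, 19}, right has 0 { }.
          Root 19: left subtree has 1 node {26}, right has 0 { }.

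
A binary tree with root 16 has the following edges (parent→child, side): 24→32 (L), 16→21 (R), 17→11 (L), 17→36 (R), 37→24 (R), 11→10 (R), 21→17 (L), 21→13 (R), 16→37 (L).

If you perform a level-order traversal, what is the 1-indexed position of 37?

2

Level-order visits nodes level by level from the root, left to right within each level.
Level 0: 16
Level 1: 37, 21
Level 2: 24, 17, 13
Level 3: 32, 11, 36
Level 4: 10
Full level-order sequence: 16, 37, 21, 24, 17, 13, 32, 11, 36, 10.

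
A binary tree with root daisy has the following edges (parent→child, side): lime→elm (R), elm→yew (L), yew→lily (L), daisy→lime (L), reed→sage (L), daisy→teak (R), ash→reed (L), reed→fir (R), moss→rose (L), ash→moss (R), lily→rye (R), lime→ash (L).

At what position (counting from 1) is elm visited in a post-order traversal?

10

Post-order visits the left subtree, then the right subtree, then the node.
At daisy: go left to lime.
  At lime: go left to ash.
    At ash: go left to reed.
      At reed: go left to sage.
        sage is a leaf — visit sage.
      At reed: go right to fir.
        fir is a leaf — visit fir.
      Visit reed.
    At ash: go right to moss.
      At moss: go left to rose.
        rose is a leaf — visit rose.
      At moss: no right child.
      Visit moss.
    Visit ash.
  At lime: go right to elm.
    At elm: go left to yew.
      At yew: go left to lily.
        At lily: no left child.
        At lily: go right to rye.
          rye is a leaf — visit rye.
        Visit lily.
      At yew: no right child.
      Visit yew.
    At elm: no right child.
    Visit elm.
  Visit lime.
At daisy: go right to teak.
  teak is a leaf — visit teak.
Visit daisy.
Full post-order sequence: sage, fir, reed, rose, moss, ash, rye, lily, yew, elm, lime, teak, daisy.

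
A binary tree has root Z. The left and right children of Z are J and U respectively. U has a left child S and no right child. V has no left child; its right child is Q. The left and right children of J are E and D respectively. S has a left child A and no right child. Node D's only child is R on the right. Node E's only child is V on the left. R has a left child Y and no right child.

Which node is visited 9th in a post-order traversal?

Post-order visits the left subtree, then the right subtree, then the node.
At Z: go left to J.
  At J: go left to E.
    At E: go left to V.
      At V: no left child.
      At V: go right to Q.
        Q is a leaf — visit Q.
      Visit V.
    At E: no right child.
    Visit E.
  At J: go right to D.
    At D: no left child.
    At D: go right to R.
      At R: go left to Y.
        Y is a leaf — visit Y.
      At R: no right child.
      Visit R.
    Visit D.
  Visit J.
At Z: go right to U.
  At U: go left to S.
    At S: go left to A.
      A is a leaf — visit A.
    At S: no right child.
    Visit S.
  At U: no right child.
  Visit U.
Visit Z.
Full post-order sequence: Q, V, E, Y, R, D, J, A, S, U, Z.

S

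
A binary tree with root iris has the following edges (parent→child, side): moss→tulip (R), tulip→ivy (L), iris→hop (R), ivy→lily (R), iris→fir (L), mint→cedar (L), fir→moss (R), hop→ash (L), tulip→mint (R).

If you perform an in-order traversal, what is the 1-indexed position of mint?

7

In-order visits the left subtree, then the node, then the right subtree.
At iris: go left to fir.
  At fir: no left child.
  Visit fir.
  At fir: go right to moss.
    At moss: no left child.
    Visit moss.
    At moss: go right to tulip.
      At tulip: go left to ivy.
        At ivy: no left child.
        Visit ivy.
        At ivy: go right to lily.
          lily is a leaf — visit lily.
      Visit tulip.
      At tulip: go right to mint.
        At mint: go left to cedar.
          cedar is a leaf — visit cedar.
        Visit mint.
        At mint: no right child.
Visit iris.
At iris: go right to hop.
  At hop: go left to ash.
    ash is a leaf — visit ash.
  Visit hop.
  At hop: no right child.
Full in-order sequence: fir, moss, ivy, lily, tulip, cedar, mint, iris, ash, hop.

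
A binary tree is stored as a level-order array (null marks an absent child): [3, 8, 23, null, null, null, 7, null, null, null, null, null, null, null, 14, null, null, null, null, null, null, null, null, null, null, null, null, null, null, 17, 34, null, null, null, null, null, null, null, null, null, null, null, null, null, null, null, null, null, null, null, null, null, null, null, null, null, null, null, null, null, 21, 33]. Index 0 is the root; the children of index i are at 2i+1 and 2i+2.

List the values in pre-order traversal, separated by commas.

Pre-order visits the node, then its left subtree, then its right subtree.
Visit 3.
At 3: go left to 8.
  8 is a leaf — visit 8.
At 3: go right to 23.
  Visit 23.
  At 23: no left child.
  At 23: go right to 7.
    Visit 7.
    At 7: no left child.
    At 7: go right to 14.
      Visit 14.
      At 14: go left to 17.
        Visit 17.
        At 17: no left child.
        At 17: go right to 21.
          21 is a leaf — visit 21.
      At 14: go right to 34.
        Visit 34.
        At 34: go left to 33.
          33 is a leaf — visit 33.
        At 34: no right child.

3, 8, 23, 7, 14, 17, 21, 34, 33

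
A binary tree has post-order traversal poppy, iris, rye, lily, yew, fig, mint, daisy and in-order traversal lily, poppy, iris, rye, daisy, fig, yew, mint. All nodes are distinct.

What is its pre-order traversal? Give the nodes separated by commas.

The last element of post-order is the root; it splits in-order into left and right subtrees.
Root daisy: left subtree has 4 nodes {lily, poppy, iris, rye}, right has 3 {fig, yew, mint}.
  Root lily: left subtree has 0 nodes { }, right has 3 {poppy, iris, rye}.
    Root rye: left subtree has 2 nodes {poppy, iris}, right has 0 { }.
      Root iris: left subtree has 1 node {poppy}, right has 0 { }.
  Root mint: left subtree has 2 nodes {fig, yew}, right has 0 { }.
    Root fig: left subtree has 0 nodes { }, right has 1 {yew}.

daisy, lily, rye, iris, poppy, mint, fig, yew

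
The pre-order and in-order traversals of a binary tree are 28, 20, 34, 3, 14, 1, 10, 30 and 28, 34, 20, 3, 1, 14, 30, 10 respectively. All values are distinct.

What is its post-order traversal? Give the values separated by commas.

34, 1, 30, 10, 14, 3, 20, 28

The first element of pre-order is the root; it splits in-order into left and right subtrees.
Root 28: left subtree has 0 nodes { }, right has 7 {34, 20, 3, 1, 14, 30, 10}.
  Root 20: left subtree has 1 node {34}, right has 5 {3, 1, 14, 30, 10}.
    Root 3: left subtree has 0 nodes { }, right has 4 {1, 14, 30, 10}.
      Root 14: left subtree has 1 node {1}, right has 2 {30, 10}.
        Root 10: left subtree has 1 node {30}, right has 0 { }.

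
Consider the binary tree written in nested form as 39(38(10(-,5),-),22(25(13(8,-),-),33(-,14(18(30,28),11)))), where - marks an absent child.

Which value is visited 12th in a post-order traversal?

Post-order visits the left subtree, then the right subtree, then the node.
At 39: go left to 38.
  At 38: go left to 10.
    At 10: no left child.
    At 10: go right to 5.
      5 is a leaf — visit 5.
    Visit 10.
  At 38: no right child.
  Visit 38.
At 39: go right to 22.
  At 22: go left to 25.
    At 25: go left to 13.
      At 13: go left to 8.
        8 is a leaf — visit 8.
      At 13: no right child.
      Visit 13.
    At 25: no right child.
    Visit 25.
  At 22: go right to 33.
    At 33: no left child.
    At 33: go right to 14.
      At 14: go left to 18.
        At 18: go left to 30.
          30 is a leaf — visit 30.
        At 18: go right to 28.
          28 is a leaf — visit 28.
        Visit 18.
      At 14: go right to 11.
        11 is a leaf — visit 11.
      Visit 14.
    Visit 33.
  Visit 22.
Visit 39.
Full post-order sequence: 5, 10, 38, 8, 13, 25, 30, 28, 18, 11, 14, 33, 22, 39.

33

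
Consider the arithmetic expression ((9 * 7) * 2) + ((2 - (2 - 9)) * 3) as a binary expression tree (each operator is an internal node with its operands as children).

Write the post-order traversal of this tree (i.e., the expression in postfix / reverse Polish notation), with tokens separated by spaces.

9 7 * 2 * 2 2 9 - - 3 * +

Post-order on an expression tree gives postfix notation: for each operator, emit left operand, right operand, then the operator.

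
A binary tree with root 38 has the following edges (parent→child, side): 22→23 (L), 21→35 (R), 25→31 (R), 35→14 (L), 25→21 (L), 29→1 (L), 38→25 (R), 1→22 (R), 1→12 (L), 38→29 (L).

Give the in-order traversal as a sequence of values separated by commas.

12, 1, 23, 22, 29, 38, 21, 14, 35, 25, 31

In-order visits the left subtree, then the node, then the right subtree.
At 38: go left to 29.
  At 29: go left to 1.
    At 1: go left to 12.
      12 is a leaf — visit 12.
    Visit 1.
    At 1: go right to 22.
      At 22: go left to 23.
        23 is a leaf — visit 23.
      Visit 22.
      At 22: no right child.
  Visit 29.
  At 29: no right child.
Visit 38.
At 38: go right to 25.
  At 25: go left to 21.
    At 21: no left child.
    Visit 21.
    At 21: go right to 35.
      At 35: go left to 14.
        14 is a leaf — visit 14.
      Visit 35.
      At 35: no right child.
  Visit 25.
  At 25: go right to 31.
    31 is a leaf — visit 31.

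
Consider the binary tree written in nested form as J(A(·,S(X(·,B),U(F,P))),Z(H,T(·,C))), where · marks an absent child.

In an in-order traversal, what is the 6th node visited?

In-order visits the left subtree, then the node, then the right subtree.
At J: go left to A.
  At A: no left child.
  Visit A.
  At A: go right to S.
    At S: go left to X.
      At X: no left child.
      Visit X.
      At X: go right to B.
        B is a leaf — visit B.
    Visit S.
    At S: go right to U.
      At U: go left to F.
        F is a leaf — visit F.
      Visit U.
      At U: go right to P.
        P is a leaf — visit P.
Visit J.
At J: go right to Z.
  At Z: go left to H.
    H is a leaf — visit H.
  Visit Z.
  At Z: go right to T.
    At T: no left child.
    Visit T.
    At T: go right to C.
      C is a leaf — visit C.
Full in-order sequence: A, X, B, S, F, U, P, J, H, Z, T, C.

U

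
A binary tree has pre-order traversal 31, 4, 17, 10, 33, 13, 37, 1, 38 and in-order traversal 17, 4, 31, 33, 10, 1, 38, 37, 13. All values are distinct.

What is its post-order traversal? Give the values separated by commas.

The first element of pre-order is the root; it splits in-order into left and right subtrees.
Root 31: left subtree has 2 nodes {17, 4}, right has 6 {33, 10, 1, 38, 37, 13}.
  Root 4: left subtree has 1 node {17}, right has 0 { }.
  Root 10: left subtree has 1 node {33}, right has 4 {1, 38, 37, 13}.
    Root 13: left subtree has 3 nodes {1, 38, 37}, right has 0 { }.
      Root 37: left subtree has 2 nodes {1, 38}, right has 0 { }.
        Root 1: left subtree has 0 nodes { }, right has 1 {38}.

17, 4, 33, 38, 1, 37, 13, 10, 31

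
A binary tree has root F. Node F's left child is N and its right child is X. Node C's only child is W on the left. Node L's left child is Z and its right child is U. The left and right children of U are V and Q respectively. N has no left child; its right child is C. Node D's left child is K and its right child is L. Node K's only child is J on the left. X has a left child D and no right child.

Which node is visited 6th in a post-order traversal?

Z

Post-order visits the left subtree, then the right subtree, then the node.
At F: go left to N.
  At N: no left child.
  At N: go right to C.
    At C: go left to W.
      W is a leaf — visit W.
    At C: no right child.
    Visit C.
  Visit N.
At F: go right to X.
  At X: go left to D.
    At D: go left to K.
      At K: go left to J.
        J is a leaf — visit J.
      At K: no right child.
      Visit K.
    At D: go right to L.
      At L: go left to Z.
        Z is a leaf — visit Z.
      At L: go right to U.
        At U: go left to V.
          V is a leaf — visit V.
        At U: go right to Q.
          Q is a leaf — visit Q.
        Visit U.
      Visit L.
    Visit D.
  At X: no right child.
  Visit X.
Visit F.
Full post-order sequence: W, C, N, J, K, Z, V, Q, U, L, D, X, F.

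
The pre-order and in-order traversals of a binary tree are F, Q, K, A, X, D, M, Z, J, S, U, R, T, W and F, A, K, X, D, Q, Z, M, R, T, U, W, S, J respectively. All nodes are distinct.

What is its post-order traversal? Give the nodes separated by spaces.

The first element of pre-order is the root; it splits in-order into left and right subtrees.
Root F: left subtree has 0 nodes { }, right has 13 {A, K, X, D, Q, Z, M, R, T, U, W, S, J}.
  Root Q: left subtree has 4 nodes {A, K, X, D}, right has 8 {Z, M, R, T, U, W, S, J}.
    Root K: left subtree has 1 node {A}, right has 2 {X, D}.
      Root X: left subtree has 0 nodes { }, right has 1 {D}.
    Root M: left subtree has 1 node {Z}, right has 6 {R, T, U, W, S, J}.
      Root J: left subtree has 5 nodes {R, T, U, W, S}, right has 0 { }.
        Root S: left subtree has 4 nodes {R, T, U, W}, right has 0 { }.
          Root U: left subtree has 2 nodes {R, T}, right has 1 {W}.
            Root R: left subtree has 0 nodes { }, right has 1 {T}.

A D X K Z T R W U S J M Q F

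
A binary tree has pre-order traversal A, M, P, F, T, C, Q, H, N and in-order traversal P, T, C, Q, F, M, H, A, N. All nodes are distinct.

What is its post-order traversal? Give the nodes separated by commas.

Q, C, T, F, P, H, M, N, A

The first element of pre-order is the root; it splits in-order into left and right subtrees.
Root A: left subtree has 7 nodes {P, T, C, Q, F, M, H}, right has 1 {N}.
  Root M: left subtree has 5 nodes {P, T, C, Q, F}, right has 1 {H}.
    Root P: left subtree has 0 nodes { }, right has 4 {T, C, Q, F}.
      Root F: left subtree has 3 nodes {T, C, Q}, right has 0 { }.
        Root T: left subtree has 0 nodes { }, right has 2 {C, Q}.
          Root C: left subtree has 0 nodes { }, right has 1 {Q}.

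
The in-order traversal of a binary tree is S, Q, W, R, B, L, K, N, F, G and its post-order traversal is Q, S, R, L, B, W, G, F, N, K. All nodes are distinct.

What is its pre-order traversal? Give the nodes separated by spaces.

K W S Q B R L N F G

The last element of post-order is the root; it splits in-order into left and right subtrees.
Root K: left subtree has 6 nodes {S, Q, W, R, B, L}, right has 3 {N, F, G}.
  Root W: left subtree has 2 nodes {S, Q}, right has 3 {R, B, L}.
    Root S: left subtree has 0 nodes { }, right has 1 {Q}.
    Root B: left subtree has 1 node {R}, right has 1 {L}.
  Root N: left subtree has 0 nodes { }, right has 2 {F, G}.
    Root F: left subtree has 0 nodes { }, right has 1 {G}.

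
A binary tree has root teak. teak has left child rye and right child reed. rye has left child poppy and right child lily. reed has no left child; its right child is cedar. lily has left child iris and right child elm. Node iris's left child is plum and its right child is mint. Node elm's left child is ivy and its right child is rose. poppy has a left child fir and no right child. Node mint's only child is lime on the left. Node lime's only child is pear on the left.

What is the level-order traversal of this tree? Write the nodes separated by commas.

Level-order visits nodes level by level from the root, left to right within each level.
Level 0: teak
Level 1: rye, reed
Level 2: poppy, lily, cedar
Level 3: fir, iris, elm
Level 4: plum, mint, ivy, rose
Level 5: lime
Level 6: pear

teak, rye, reed, poppy, lily, cedar, fir, iris, elm, plum, mint, ivy, rose, lime, pear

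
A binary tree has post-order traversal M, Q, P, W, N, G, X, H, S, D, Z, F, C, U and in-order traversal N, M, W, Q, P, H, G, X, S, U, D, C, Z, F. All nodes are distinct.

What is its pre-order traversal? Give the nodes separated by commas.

U, S, H, N, W, M, P, Q, X, G, C, D, F, Z

The last element of post-order is the root; it splits in-order into left and right subtrees.
Root U: left subtree has 9 nodes {N, M, W, Q, P, H, G, X, S}, right has 4 {D, C, Z, F}.
  Root S: left subtree has 8 nodes {N, M, W, Q, P, H, G, X}, right has 0 { }.
    Root H: left subtree has 5 nodes {N, M, W, Q, P}, right has 2 {G, X}.
      Root N: left subtree has 0 nodes { }, right has 4 {M, W, Q, P}.
        Root W: left subtree has 1 node {M}, right has 2 {Q, P}.
          Root P: left subtree has 1 node {Q}, right has 0 { }.
      Root X: left subtree has 1 node {G}, right has 0 { }.
  Root C: left subtree has 1 node {D}, right has 2 {Z, F}.
    Root F: left subtree has 1 node {Z}, right has 0 { }.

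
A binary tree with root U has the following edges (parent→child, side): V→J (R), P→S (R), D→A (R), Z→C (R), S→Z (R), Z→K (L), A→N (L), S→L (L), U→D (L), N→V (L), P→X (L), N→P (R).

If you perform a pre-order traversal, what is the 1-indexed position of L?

Pre-order visits the node, then its left subtree, then its right subtree.
Visit U.
At U: go left to D.
  Visit D.
  At D: no left child.
  At D: go right to A.
    Visit A.
    At A: go left to N.
      Visit N.
      At N: go left to V.
        Visit V.
        At V: no left child.
        At V: go right to J.
          J is a leaf — visit J.
      At N: go right to P.
        Visit P.
        At P: go left to X.
          X is a leaf — visit X.
        At P: go right to S.
          Visit S.
          At S: go left to L.
            L is a leaf — visit L.
          At S: go right to Z.
            Visit Z.
            At Z: go left to K.
              K is a leaf — visit K.
            At Z: go right to C.
              C is a leaf — visit C.
    At A: no right child.
At U: no right child.
Full pre-order sequence: U, D, A, N, V, J, P, X, S, L, Z, K, C.

10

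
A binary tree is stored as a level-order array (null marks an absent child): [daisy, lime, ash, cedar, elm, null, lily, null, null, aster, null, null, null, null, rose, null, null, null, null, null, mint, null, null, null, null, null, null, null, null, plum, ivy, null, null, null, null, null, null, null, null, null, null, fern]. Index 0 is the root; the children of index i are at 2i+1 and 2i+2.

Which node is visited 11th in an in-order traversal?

rose

In-order visits the left subtree, then the node, then the right subtree.
At daisy: go left to lime.
  At lime: go left to cedar.
    cedar is a leaf — visit cedar.
  Visit lime.
  At lime: go right to elm.
    At elm: go left to aster.
      At aster: no left child.
      Visit aster.
      At aster: go right to mint.
        At mint: go left to fern.
          fern is a leaf — visit fern.
        Visit mint.
        At mint: no right child.
    Visit elm.
    At elm: no right child.
Visit daisy.
At daisy: go right to ash.
  At ash: no left child.
  Visit ash.
  At ash: go right to lily.
    At lily: no left child.
    Visit lily.
    At lily: go right to rose.
      At rose: go left to plum.
        plum is a leaf — visit plum.
      Visit rose.
      At rose: go right to ivy.
        ivy is a leaf — visit ivy.
Full in-order sequence: cedar, lime, aster, fern, mint, elm, daisy, ash, lily, plum, rose, ivy.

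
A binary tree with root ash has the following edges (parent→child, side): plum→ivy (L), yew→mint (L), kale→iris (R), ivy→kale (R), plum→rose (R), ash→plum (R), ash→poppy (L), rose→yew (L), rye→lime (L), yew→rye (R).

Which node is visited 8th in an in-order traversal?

In-order visits the left subtree, then the node, then the right subtree.
At ash: go left to poppy.
  poppy is a leaf — visit poppy.
Visit ash.
At ash: go right to plum.
  At plum: go left to ivy.
    At ivy: no left child.
    Visit ivy.
    At ivy: go right to kale.
      At kale: no left child.
      Visit kale.
      At kale: go right to iris.
        iris is a leaf — visit iris.
  Visit plum.
  At plum: go right to rose.
    At rose: go left to yew.
      At yew: go left to mint.
        mint is a leaf — visit mint.
      Visit yew.
      At yew: go right to rye.
        At rye: go left to lime.
          lime is a leaf — visit lime.
        Visit rye.
        At rye: no right child.
    Visit rose.
    At rose: no right child.
Full in-order sequence: poppy, ash, ivy, kale, iris, plum, mint, yew, lime, rye, rose.

yew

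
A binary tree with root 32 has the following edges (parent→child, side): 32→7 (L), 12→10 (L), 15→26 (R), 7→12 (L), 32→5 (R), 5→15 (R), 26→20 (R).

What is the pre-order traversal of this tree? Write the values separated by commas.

32, 7, 12, 10, 5, 15, 26, 20

Pre-order visits the node, then its left subtree, then its right subtree.
Visit 32.
At 32: go left to 7.
  Visit 7.
  At 7: go left to 12.
    Visit 12.
    At 12: go left to 10.
      10 is a leaf — visit 10.
    At 12: no right child.
  At 7: no right child.
At 32: go right to 5.
  Visit 5.
  At 5: no left child.
  At 5: go right to 15.
    Visit 15.
    At 15: no left child.
    At 15: go right to 26.
      Visit 26.
      At 26: no left child.
      At 26: go right to 20.
        20 is a leaf — visit 20.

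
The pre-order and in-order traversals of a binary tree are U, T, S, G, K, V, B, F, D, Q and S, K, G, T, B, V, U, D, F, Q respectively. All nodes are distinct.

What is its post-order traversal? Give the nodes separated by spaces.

The first element of pre-order is the root; it splits in-order into left and right subtrees.
Root U: left subtree has 6 nodes {S, K, G, T, B, V}, right has 3 {D, F, Q}.
  Root T: left subtree has 3 nodes {S, K, G}, right has 2 {B, V}.
    Root S: left subtree has 0 nodes { }, right has 2 {K, G}.
      Root G: left subtree has 1 node {K}, right has 0 { }.
    Root V: left subtree has 1 node {B}, right has 0 { }.
  Root F: left subtree has 1 node {D}, right has 1 {Q}.

K G S B V T D Q F U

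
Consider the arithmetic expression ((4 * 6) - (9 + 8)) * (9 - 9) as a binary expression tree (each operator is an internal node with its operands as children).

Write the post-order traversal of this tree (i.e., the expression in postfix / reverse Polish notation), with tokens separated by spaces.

Post-order on an expression tree gives postfix notation: for each operator, emit left operand, right operand, then the operator.

4 6 * 9 8 + - 9 9 - *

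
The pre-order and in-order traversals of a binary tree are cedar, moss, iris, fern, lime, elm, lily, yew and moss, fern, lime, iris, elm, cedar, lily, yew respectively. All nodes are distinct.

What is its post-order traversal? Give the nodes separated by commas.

The first element of pre-order is the root; it splits in-order into left and right subtrees.
Root cedar: left subtree has 5 nodes {moss, fern, lime, iris, elm}, right has 2 {lily, yew}.
  Root moss: left subtree has 0 nodes { }, right has 4 {fern, lime, iris, elm}.
    Root iris: left subtree has 2 nodes {fern, lime}, right has 1 {elm}.
      Root fern: left subtree has 0 nodes { }, right has 1 {lime}.
  Root lily: left subtree has 0 nodes { }, right has 1 {yew}.

lime, fern, elm, iris, moss, yew, lily, cedar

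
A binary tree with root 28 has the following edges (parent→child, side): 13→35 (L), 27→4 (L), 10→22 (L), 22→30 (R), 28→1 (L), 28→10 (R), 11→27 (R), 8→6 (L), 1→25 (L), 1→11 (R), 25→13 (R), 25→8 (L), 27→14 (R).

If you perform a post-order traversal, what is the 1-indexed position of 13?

Post-order visits the left subtree, then the right subtree, then the node.
At 28: go left to 1.
  At 1: go left to 25.
    At 25: go left to 8.
      At 8: go left to 6.
        6 is a leaf — visit 6.
      At 8: no right child.
      Visit 8.
    At 25: go right to 13.
      At 13: go left to 35.
        35 is a leaf — visit 35.
      At 13: no right child.
      Visit 13.
    Visit 25.
  At 1: go right to 11.
    At 11: no left child.
    At 11: go right to 27.
      At 27: go left to 4.
        4 is a leaf — visit 4.
      At 27: go right to 14.
        14 is a leaf — visit 14.
      Visit 27.
    Visit 11.
  Visit 1.
At 28: go right to 10.
  At 10: go left to 22.
    At 22: no left child.
    At 22: go right to 30.
      30 is a leaf — visit 30.
    Visit 22.
  At 10: no right child.
  Visit 10.
Visit 28.
Full post-order sequence: 6, 8, 35, 13, 25, 4, 14, 27, 11, 1, 30, 22, 10, 28.

4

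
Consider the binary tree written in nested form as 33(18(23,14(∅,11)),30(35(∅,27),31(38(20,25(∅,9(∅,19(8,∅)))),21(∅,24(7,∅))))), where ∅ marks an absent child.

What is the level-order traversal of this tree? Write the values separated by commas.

Level-order visits nodes level by level from the root, left to right within each level.
Level 0: 33
Level 1: 18, 30
Level 2: 23, 14, 35, 31
Level 3: 11, 27, 38, 21
Level 4: 20, 25, 24
Level 5: 9, 7
Level 6: 19
Level 7: 8

33, 18, 30, 23, 14, 35, 31, 11, 27, 38, 21, 20, 25, 24, 9, 7, 19, 8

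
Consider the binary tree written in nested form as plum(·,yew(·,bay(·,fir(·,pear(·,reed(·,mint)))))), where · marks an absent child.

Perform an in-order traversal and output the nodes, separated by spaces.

plum yew bay fir pear reed mint

In-order visits the left subtree, then the node, then the right subtree.
At plum: no left child.
Visit plum.
At plum: go right to yew.
  At yew: no left child.
  Visit yew.
  At yew: go right to bay.
    At bay: no left child.
    Visit bay.
    At bay: go right to fir.
      At fir: no left child.
      Visit fir.
      At fir: go right to pear.
        At pear: no left child.
        Visit pear.
        At pear: go right to reed.
          At reed: no left child.
          Visit reed.
          At reed: go right to mint.
            mint is a leaf — visit mint.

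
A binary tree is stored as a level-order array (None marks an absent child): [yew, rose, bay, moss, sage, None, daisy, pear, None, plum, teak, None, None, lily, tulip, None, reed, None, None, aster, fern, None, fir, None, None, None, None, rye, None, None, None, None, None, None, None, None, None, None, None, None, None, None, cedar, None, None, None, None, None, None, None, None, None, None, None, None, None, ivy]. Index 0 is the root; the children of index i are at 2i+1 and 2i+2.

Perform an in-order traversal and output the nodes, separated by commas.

pear, reed, moss, rose, aster, plum, fern, cedar, sage, teak, fir, yew, bay, rye, ivy, lily, daisy, tulip

In-order visits the left subtree, then the node, then the right subtree.
At yew: go left to rose.
  At rose: go left to moss.
    At moss: go left to pear.
      At pear: no left child.
      Visit pear.
      At pear: go right to reed.
        reed is a leaf — visit reed.
    Visit moss.
    At moss: no right child.
  Visit rose.
  At rose: go right to sage.
    At sage: go left to plum.
      At plum: go left to aster.
        aster is a leaf — visit aster.
      Visit plum.
      At plum: go right to fern.
        At fern: no left child.
        Visit fern.
        At fern: go right to cedar.
          cedar is a leaf — visit cedar.
    Visit sage.
    At sage: go right to teak.
      At teak: no left child.
      Visit teak.
      At teak: go right to fir.
        fir is a leaf — visit fir.
Visit yew.
At yew: go right to bay.
  At bay: no left child.
  Visit bay.
  At bay: go right to daisy.
    At daisy: go left to lily.
      At lily: go left to rye.
        At rye: no left child.
        Visit rye.
        At rye: go right to ivy.
          ivy is a leaf — visit ivy.
      Visit lily.
      At lily: no right child.
    Visit daisy.
    At daisy: go right to tulip.
      tulip is a leaf — visit tulip.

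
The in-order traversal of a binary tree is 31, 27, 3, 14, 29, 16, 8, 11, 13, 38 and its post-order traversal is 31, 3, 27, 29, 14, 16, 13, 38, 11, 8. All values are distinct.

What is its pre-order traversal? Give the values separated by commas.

The last element of post-order is the root; it splits in-order into left and right subtrees.
Root 8: left subtree has 6 nodes {31, 27, 3, 14, 29, 16}, right has 3 {11, 13, 38}.
  Root 16: left subtree has 5 nodes {31, 27, 3, 14, 29}, right has 0 { }.
    Root 14: left subtree has 3 nodes {31, 27, 3}, right has 1 {29}.
      Root 27: left subtree has 1 node {31}, right has 1 {3}.
  Root 11: left subtree has 0 nodes { }, right has 2 {13, 38}.
    Root 38: left subtree has 1 node {13}, right has 0 { }.

8, 16, 14, 27, 31, 3, 29, 11, 38, 13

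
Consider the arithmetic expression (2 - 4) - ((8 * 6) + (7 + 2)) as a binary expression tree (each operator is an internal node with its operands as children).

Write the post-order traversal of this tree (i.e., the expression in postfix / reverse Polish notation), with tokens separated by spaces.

Post-order on an expression tree gives postfix notation: for each operator, emit left operand, right operand, then the operator.

2 4 - 8 6 * 7 2 + + -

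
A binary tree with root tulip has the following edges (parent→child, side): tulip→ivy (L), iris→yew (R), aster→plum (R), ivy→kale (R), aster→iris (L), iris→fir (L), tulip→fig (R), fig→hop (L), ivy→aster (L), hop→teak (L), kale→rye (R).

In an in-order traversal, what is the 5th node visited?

In-order visits the left subtree, then the node, then the right subtree.
At tulip: go left to ivy.
  At ivy: go left to aster.
    At aster: go left to iris.
      At iris: go left to fir.
        fir is a leaf — visit fir.
      Visit iris.
      At iris: go right to yew.
        yew is a leaf — visit yew.
    Visit aster.
    At aster: go right to plum.
      plum is a leaf — visit plum.
  Visit ivy.
  At ivy: go right to kale.
    At kale: no left child.
    Visit kale.
    At kale: go right to rye.
      rye is a leaf — visit rye.
Visit tulip.
At tulip: go right to fig.
  At fig: go left to hop.
    At hop: go left to teak.
      teak is a leaf — visit teak.
    Visit hop.
    At hop: no right child.
  Visit fig.
  At fig: no right child.
Full in-order sequence: fir, iris, yew, aster, plum, ivy, kale, rye, tulip, teak, hop, fig.

plum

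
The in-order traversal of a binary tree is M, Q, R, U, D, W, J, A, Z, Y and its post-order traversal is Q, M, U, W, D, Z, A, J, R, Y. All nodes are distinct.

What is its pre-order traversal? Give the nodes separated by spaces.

Y R M Q J D U W A Z

The last element of post-order is the root; it splits in-order into left and right subtrees.
Root Y: left subtree has 9 nodes {M, Q, R, U, D, W, J, A, Z}, right has 0 { }.
  Root R: left subtree has 2 nodes {M, Q}, right has 6 {U, D, W, J, A, Z}.
    Root M: left subtree has 0 nodes { }, right has 1 {Q}.
    Root J: left subtree has 3 nodes {U, D, W}, right has 2 {A, Z}.
      Root D: left subtree has 1 node {U}, right has 1 {W}.
      Root A: left subtree has 0 nodes { }, right has 1 {Z}.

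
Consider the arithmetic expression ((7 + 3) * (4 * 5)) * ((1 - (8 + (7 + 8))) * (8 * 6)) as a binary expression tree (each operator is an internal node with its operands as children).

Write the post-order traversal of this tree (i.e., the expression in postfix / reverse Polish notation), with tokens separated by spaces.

Post-order on an expression tree gives postfix notation: for each operator, emit left operand, right operand, then the operator.

7 3 + 4 5 * * 1 8 7 8 + + - 8 6 * * *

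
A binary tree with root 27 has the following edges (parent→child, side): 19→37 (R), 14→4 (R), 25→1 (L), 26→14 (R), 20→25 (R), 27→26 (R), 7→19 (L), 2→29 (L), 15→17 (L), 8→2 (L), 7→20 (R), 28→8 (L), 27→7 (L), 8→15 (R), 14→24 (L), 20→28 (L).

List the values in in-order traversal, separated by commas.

In-order visits the left subtree, then the node, then the right subtree.
At 27: go left to 7.
  At 7: go left to 19.
    At 19: no left child.
    Visit 19.
    At 19: go right to 37.
      37 is a leaf — visit 37.
  Visit 7.
  At 7: go right to 20.
    At 20: go left to 28.
      At 28: go left to 8.
        At 8: go left to 2.
          At 2: go left to 29.
            29 is a leaf — visit 29.
          Visit 2.
          At 2: no right child.
        Visit 8.
        At 8: go right to 15.
          At 15: go left to 17.
            17 is a leaf — visit 17.
          Visit 15.
          At 15: no right child.
      Visit 28.
      At 28: no right child.
    Visit 20.
    At 20: go right to 25.
      At 25: go left to 1.
        1 is a leaf — visit 1.
      Visit 25.
      At 25: no right child.
Visit 27.
At 27: go right to 26.
  At 26: no left child.
  Visit 26.
  At 26: go right to 14.
    At 14: go left to 24.
      24 is a leaf — visit 24.
    Visit 14.
    At 14: go right to 4.
      4 is a leaf — visit 4.

19, 37, 7, 29, 2, 8, 17, 15, 28, 20, 1, 25, 27, 26, 24, 14, 4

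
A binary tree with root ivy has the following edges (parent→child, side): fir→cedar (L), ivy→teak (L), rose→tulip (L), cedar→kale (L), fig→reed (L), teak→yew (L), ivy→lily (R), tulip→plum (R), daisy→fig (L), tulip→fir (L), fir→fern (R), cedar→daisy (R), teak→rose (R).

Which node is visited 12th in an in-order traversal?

In-order visits the left subtree, then the node, then the right subtree.
At ivy: go left to teak.
  At teak: go left to yew.
    yew is a leaf — visit yew.
  Visit teak.
  At teak: go right to rose.
    At rose: go left to tulip.
      At tulip: go left to fir.
        At fir: go left to cedar.
          At cedar: go left to kale.
            kale is a leaf — visit kale.
          Visit cedar.
          At cedar: go right to daisy.
            At daisy: go left to fig.
              At fig: go left to reed.
                reed is a leaf — visit reed.
              Visit fig.
              At fig: no right child.
            Visit daisy.
            At daisy: no right child.
        Visit fir.
        At fir: go right to fern.
          fern is a leaf — visit fern.
      Visit tulip.
      At tulip: go right to plum.
        plum is a leaf — visit plum.
    Visit rose.
    At rose: no right child.
Visit ivy.
At ivy: go right to lily.
  lily is a leaf — visit lily.
Full in-order sequence: yew, teak, kale, cedar, reed, fig, daisy, fir, fern, tulip, plum, rose, ivy, lily.

rose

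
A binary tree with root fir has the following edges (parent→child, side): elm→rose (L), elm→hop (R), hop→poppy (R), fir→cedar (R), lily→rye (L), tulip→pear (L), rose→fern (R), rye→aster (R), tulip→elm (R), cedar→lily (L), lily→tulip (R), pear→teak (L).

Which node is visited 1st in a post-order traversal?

aster

Post-order visits the left subtree, then the right subtree, then the node.
At fir: no left child.
At fir: go right to cedar.
  At cedar: go left to lily.
    At lily: go left to rye.
      At rye: no left child.
      At rye: go right to aster.
        aster is a leaf — visit aster.
      Visit rye.
    At lily: go right to tulip.
      At tulip: go left to pear.
        At pear: go left to teak.
          teak is a leaf — visit teak.
        At pear: no right child.
        Visit pear.
      At tulip: go right to elm.
        At elm: go left to rose.
          At rose: no left child.
          At rose: go right to fern.
            fern is a leaf — visit fern.
          Visit rose.
        At elm: go right to hop.
          At hop: no left child.
          At hop: go right to poppy.
            poppy is a leaf — visit poppy.
          Visit hop.
        Visit elm.
      Visit tulip.
    Visit lily.
  At cedar: no right child.
  Visit cedar.
Visit fir.
Full post-order sequence: aster, rye, teak, pear, fern, rose, poppy, hop, elm, tulip, lily, cedar, fir.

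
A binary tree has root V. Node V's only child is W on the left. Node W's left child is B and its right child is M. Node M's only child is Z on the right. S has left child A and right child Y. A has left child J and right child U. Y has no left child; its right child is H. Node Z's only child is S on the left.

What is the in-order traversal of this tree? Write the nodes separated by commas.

In-order visits the left subtree, then the node, then the right subtree.
At V: go left to W.
  At W: go left to B.
    B is a leaf — visit B.
  Visit W.
  At W: go right to M.
    At M: no left child.
    Visit M.
    At M: go right to Z.
      At Z: go left to S.
        At S: go left to A.
          At A: go left to J.
            J is a leaf — visit J.
          Visit A.
          At A: go right to U.
            U is a leaf — visit U.
        Visit S.
        At S: go right to Y.
          At Y: no left child.
          Visit Y.
          At Y: go right to H.
            H is a leaf — visit H.
      Visit Z.
      At Z: no right child.
Visit V.
At V: no right child.

B, W, M, J, A, U, S, Y, H, Z, V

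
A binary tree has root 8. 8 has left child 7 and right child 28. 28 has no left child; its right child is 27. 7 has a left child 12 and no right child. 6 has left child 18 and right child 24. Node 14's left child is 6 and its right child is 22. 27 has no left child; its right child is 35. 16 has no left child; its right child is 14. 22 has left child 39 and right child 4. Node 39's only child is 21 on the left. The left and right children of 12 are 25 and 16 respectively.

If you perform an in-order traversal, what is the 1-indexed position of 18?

In-order visits the left subtree, then the node, then the right subtree.
At 8: go left to 7.
  At 7: go left to 12.
    At 12: go left to 25.
      25 is a leaf — visit 25.
    Visit 12.
    At 12: go right to 16.
      At 16: no left child.
      Visit 16.
      At 16: go right to 14.
        At 14: go left to 6.
          At 6: go left to 18.
            18 is a leaf — visit 18.
          Visit 6.
          At 6: go right to 24.
            24 is a leaf — visit 24.
        Visit 14.
        At 14: go right to 22.
          At 22: go left to 39.
            At 39: go left to 21.
              21 is a leaf — visit 21.
            Visit 39.
            At 39: no right child.
          Visit 22.
          At 22: go right to 4.
            4 is a leaf — visit 4.
  Visit 7.
  At 7: no right child.
Visit 8.
At 8: go right to 28.
  At 28: no left child.
  Visit 28.
  At 28: go right to 27.
    At 27: no left child.
    Visit 27.
    At 27: go right to 35.
      35 is a leaf — visit 35.
Full in-order sequence: 25, 12, 16, 18, 6, 24, 14, 21, 39, 22, 4, 7, 8, 28, 27, 35.

4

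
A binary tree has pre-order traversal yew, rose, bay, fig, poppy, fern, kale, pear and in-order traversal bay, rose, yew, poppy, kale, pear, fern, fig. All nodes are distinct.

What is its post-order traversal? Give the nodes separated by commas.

bay, rose, pear, kale, fern, poppy, fig, yew

The first element of pre-order is the root; it splits in-order into left and right subtrees.
Root yew: left subtree has 2 nodes {bay, rose}, right has 5 {poppy, kale, pear, fern, fig}.
  Root rose: left subtree has 1 node {bay}, right has 0 { }.
  Root fig: left subtree has 4 nodes {poppy, kale, pear, fern}, right has 0 { }.
    Root poppy: left subtree has 0 nodes { }, right has 3 {kale, pear, fern}.
      Root fern: left subtree has 2 nodes {kale, pear}, right has 0 { }.
        Root kale: left subtree has 0 nodes { }, right has 1 {pear}.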